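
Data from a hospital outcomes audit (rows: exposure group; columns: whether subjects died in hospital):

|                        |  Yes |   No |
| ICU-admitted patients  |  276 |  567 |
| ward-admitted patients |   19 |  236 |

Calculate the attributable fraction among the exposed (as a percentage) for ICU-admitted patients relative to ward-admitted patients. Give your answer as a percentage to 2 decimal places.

77.24%

risk, ICU-admitted patients = 276/843 = 0.3274
risk, ward-admitted patients = 19/255 = 0.0745
AR% = (0.3274 − 0.0745) / 0.3274 = 0.7724 → 77.24%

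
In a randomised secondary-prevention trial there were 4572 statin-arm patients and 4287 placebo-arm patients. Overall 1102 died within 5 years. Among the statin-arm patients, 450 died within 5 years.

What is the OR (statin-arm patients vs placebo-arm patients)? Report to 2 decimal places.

statin-arm patients without the outcome: 4572 − 450 = 4122
placebo-arm patients with the outcome: 1102 − 450 = 652
placebo-arm patients without the outcome: 4287 − 652 = 3635
OR = (450 × 3635) / (4122 × 652) = 1635750/2687544 ≈ 0.61

OR = 0.61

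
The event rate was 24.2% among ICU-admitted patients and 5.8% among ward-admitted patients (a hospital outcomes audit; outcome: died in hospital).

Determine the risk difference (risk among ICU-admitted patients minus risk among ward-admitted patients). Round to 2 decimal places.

risk difference = 0.2420 − 0.0580 = 0.18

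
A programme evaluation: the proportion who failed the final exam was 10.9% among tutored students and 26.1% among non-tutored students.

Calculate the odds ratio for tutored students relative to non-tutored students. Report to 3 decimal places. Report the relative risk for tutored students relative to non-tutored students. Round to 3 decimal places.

OR = 0.346; RR = 0.418

odds, tutored students = 0.1090/0.8910 = 0.1223
odds, non-tutored students = 0.2610/0.7390 = 0.3532
OR = 0.1223 / 0.3532 = 0.346
RR = 0.1090 / 0.2610 = 0.418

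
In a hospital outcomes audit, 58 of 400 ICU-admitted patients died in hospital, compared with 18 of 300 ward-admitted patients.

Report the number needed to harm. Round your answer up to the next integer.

12

risk, ICU-admitted patients = 58/400 = 0.145000
risk, ward-admitted patients = 18/300 = 0.060000
absolute risk difference = 0.085000
1 / 0.085000 = 11.765 → round up → 12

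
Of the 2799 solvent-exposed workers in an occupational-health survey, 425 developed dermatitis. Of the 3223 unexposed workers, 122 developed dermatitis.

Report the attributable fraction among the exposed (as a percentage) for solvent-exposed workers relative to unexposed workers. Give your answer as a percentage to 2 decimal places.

risk, solvent-exposed workers = 425/2799 = 0.15184
risk, unexposed workers = 122/3223 = 0.03785
AR% = (0.15184 − 0.03785) / 0.15184 = 0.7507 → 75.07%

AR% ≈ 75.07%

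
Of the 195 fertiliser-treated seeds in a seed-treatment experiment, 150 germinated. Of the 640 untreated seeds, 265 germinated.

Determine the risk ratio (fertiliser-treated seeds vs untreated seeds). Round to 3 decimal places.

risk, fertiliser-treated seeds = 150/195 = 0.7692
risk, untreated seeds = 265/640 = 0.4141
RR = 0.7692 / 0.4141 = 1.858

RR ≈ 1.858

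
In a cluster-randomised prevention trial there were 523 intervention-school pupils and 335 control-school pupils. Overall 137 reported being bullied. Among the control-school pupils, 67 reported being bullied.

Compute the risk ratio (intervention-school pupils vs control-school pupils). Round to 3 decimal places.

0.669

intervention-school pupils with the outcome: 137 − 67 = 70
intervention-school pupils without the outcome: 523 − 70 = 453
control-school pupils without the outcome: 335 − 67 = 268
risk, intervention-school pupils = 70/523 = 0.1338
risk, control-school pupils = 67/335 = 0.2000
RR = 0.1338 / 0.2000 = 0.669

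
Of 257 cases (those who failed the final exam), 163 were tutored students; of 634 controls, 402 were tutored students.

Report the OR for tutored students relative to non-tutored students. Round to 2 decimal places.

odds, tutored students = 163/402 = 0.4055
odds, non-tutored students = 94/232 = 0.4052
OR = 0.4055 / 0.4052 = 1.00

OR: 1.00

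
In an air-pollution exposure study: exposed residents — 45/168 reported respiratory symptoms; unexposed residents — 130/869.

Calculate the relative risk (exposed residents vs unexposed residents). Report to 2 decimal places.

RR = 1.79

risk, exposed residents = 45/168 = 0.2679
risk, unexposed residents = 130/869 = 0.1496
RR = 0.2679 / 0.1496 = 1.79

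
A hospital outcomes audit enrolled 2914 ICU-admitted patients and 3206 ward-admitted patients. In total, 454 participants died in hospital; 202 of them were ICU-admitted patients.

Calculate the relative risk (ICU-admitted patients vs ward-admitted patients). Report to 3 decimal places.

RR: 0.882

ICU-admitted patients without the outcome: 2914 − 202 = 2712
ward-admitted patients with the outcome: 454 − 202 = 252
ward-admitted patients without the outcome: 3206 − 252 = 2954
risk, ICU-admitted patients = 202/2914 = 0.0693
risk, ward-admitted patients = 252/3206 = 0.0786
RR = 0.0693 / 0.0786 = 0.882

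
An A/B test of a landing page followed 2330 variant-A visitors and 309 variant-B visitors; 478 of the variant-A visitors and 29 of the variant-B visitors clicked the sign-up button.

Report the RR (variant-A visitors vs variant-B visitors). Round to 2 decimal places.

2.19

risk, variant-A visitors = 478/2330 = 0.2052
risk, variant-B visitors = 29/309 = 0.0939
RR = 0.2052 / 0.0939 = 2.19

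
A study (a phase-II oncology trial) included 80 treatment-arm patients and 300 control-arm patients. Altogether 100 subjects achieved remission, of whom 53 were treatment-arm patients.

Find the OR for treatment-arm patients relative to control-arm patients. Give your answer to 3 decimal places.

10.567

treatment-arm patients without the outcome: 80 − 53 = 27
control-arm patients with the outcome: 100 − 53 = 47
control-arm patients without the outcome: 300 − 47 = 253
OR = (53 × 253) / (27 × 47) = 13409/1269 ≈ 10.567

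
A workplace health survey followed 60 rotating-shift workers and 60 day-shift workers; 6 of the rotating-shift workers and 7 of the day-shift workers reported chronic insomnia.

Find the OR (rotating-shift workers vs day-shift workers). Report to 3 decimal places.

OR ≈ 0.841

odds, rotating-shift workers = 6/54 = 0.1111
odds, day-shift workers = 7/53 = 0.1321
OR = 0.1111 / 0.1321 = 0.841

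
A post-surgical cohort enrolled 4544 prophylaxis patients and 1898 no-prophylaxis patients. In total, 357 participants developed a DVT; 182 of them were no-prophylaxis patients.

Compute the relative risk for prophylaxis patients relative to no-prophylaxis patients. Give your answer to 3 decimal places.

prophylaxis patients with the outcome: 357 − 182 = 175
prophylaxis patients without the outcome: 4544 − 175 = 4369
no-prophylaxis patients without the outcome: 1898 − 182 = 1716
risk, prophylaxis patients = 175/4544 = 0.03851
risk, no-prophylaxis patients = 182/1898 = 0.09589
RR = 0.03851 / 0.09589 = 0.402

RR: 0.402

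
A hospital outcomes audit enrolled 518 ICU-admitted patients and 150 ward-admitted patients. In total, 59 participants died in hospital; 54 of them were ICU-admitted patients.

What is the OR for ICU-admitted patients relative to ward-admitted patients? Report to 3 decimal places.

ICU-admitted patients without the outcome: 518 − 54 = 464
ward-admitted patients with the outcome: 59 − 54 = 5
ward-admitted patients without the outcome: 150 − 5 = 145
OR = (54 × 145) / (464 × 5) = 7830/2320 ≈ 3.375

OR: 3.375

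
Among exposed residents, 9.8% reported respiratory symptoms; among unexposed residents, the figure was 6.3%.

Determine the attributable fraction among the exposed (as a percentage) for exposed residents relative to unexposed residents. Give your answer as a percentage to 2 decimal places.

AR% = (0.0980 − 0.0630) / 0.0980 = 0.3571 → 35.71%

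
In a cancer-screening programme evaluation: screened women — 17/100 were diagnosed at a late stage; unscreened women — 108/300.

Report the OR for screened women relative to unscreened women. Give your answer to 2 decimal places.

OR = (17 × 192) / (83 × 108) = 3264/8964 ≈ 0.36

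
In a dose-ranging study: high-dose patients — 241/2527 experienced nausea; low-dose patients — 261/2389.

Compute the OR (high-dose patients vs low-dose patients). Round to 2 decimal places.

odds, high-dose patients = 241/2286 = 0.1054
odds, low-dose patients = 261/2128 = 0.1227
OR = 0.1054 / 0.1227 = 0.86

OR: 0.86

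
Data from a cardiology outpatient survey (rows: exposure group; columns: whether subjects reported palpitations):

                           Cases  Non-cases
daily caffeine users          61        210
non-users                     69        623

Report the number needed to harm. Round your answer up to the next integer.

risk, daily caffeine users = 61/271 = 0.225092
risk, non-users = 69/692 = 0.099711
absolute risk difference = 0.125381
1 / 0.125381 = 7.976 → round up → 8

NNH = 8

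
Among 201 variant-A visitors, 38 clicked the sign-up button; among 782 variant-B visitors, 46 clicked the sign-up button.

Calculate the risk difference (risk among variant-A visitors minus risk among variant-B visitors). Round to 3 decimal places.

risk, variant-A visitors = 38/201 = 0.1891
risk, variant-B visitors = 46/782 = 0.0588
risk difference = 0.1891 − 0.0588 = 0.130

0.130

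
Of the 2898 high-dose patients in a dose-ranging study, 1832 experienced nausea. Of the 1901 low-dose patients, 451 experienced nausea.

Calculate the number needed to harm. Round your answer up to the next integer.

risk, high-dose patients = 1832/2898 = 0.632160
risk, low-dose patients = 451/1901 = 0.237244
absolute risk difference = 0.394917
1 / 0.394917 = 2.532 → round up → 3

NNH = 3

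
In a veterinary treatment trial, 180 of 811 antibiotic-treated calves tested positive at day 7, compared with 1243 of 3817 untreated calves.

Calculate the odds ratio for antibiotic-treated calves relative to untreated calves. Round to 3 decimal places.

OR = (180 × 2574) / (631 × 1243) = 463320/784333 ≈ 0.591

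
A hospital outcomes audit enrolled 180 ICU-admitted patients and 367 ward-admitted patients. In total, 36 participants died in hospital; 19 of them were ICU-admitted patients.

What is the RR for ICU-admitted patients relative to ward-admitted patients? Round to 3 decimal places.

2.279

ICU-admitted patients without the outcome: 180 − 19 = 161
ward-admitted patients with the outcome: 36 − 19 = 17
ward-admitted patients without the outcome: 367 − 17 = 350
risk, ICU-admitted patients = 19/180 = 0.10556
risk, ward-admitted patients = 17/367 = 0.04632
RR = 0.10556 / 0.04632 = 2.279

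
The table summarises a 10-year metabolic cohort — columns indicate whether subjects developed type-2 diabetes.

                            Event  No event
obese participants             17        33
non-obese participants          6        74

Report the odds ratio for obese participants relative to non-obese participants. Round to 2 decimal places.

OR = (17 × 74) / (33 × 6) = 1258/198 ≈ 6.35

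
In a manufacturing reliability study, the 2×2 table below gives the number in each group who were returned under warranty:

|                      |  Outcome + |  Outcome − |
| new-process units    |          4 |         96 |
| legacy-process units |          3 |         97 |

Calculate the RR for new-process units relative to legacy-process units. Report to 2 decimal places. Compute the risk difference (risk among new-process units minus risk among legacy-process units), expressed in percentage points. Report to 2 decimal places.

risk, new-process units = 4/100 = 0.04000
risk, legacy-process units = 3/100 = 0.03000
RR = 0.04000 / 0.03000 = 1.33
risk difference = 0.04000 − 0.03000 = 0.01000 → 1.00 percentage points

RR = 1.33; RD = 1.00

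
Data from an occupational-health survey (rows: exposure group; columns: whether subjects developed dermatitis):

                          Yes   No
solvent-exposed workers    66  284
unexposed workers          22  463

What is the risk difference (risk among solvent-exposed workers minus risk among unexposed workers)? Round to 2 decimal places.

0.14

risk, solvent-exposed workers = 66/350 = 0.18857
risk, unexposed workers = 22/485 = 0.04536
risk difference = 0.18857 − 0.04536 = 0.14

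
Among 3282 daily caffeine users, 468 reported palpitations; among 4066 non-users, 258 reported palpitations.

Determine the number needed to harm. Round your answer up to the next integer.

13

risk, daily caffeine users = 468/3282 = 0.142596
risk, non-users = 258/4066 = 0.063453
absolute risk difference = 0.079143
1 / 0.079143 = 12.635 → round up → 13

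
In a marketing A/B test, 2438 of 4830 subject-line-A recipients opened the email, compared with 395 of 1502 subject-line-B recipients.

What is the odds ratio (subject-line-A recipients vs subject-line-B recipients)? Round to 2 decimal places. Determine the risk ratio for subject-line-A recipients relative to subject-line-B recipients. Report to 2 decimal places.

OR = 2.86; RR = 1.92

OR = (2438 × 1107) / (2392 × 395) = 2698866/944840 ≈ 2.86
risk, subject-line-A recipients = 2438/4830 = 0.5048
risk, subject-line-B recipients = 395/1502 = 0.2630
RR = 0.5048 / 0.2630 = 1.92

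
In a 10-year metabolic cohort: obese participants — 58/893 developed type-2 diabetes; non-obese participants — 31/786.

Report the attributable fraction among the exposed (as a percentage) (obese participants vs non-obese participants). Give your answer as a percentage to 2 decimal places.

risk, obese participants = 58/893 = 0.06495
risk, non-obese participants = 31/786 = 0.03944
AR% = (0.06495 − 0.03944) / 0.06495 = 0.3928 → 39.28%

39.28%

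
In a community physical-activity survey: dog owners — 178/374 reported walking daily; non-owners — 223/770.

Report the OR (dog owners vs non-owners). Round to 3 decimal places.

odds, dog owners = 178/196 = 0.9082
odds, non-owners = 223/547 = 0.4077
OR = 0.9082 / 0.4077 = 2.228

2.228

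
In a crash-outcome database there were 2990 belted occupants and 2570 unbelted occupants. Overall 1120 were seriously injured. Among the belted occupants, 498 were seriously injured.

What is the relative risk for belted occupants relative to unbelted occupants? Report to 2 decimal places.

RR: 0.69

belted occupants without the outcome: 2990 − 498 = 2492
unbelted occupants with the outcome: 1120 − 498 = 622
unbelted occupants without the outcome: 2570 − 622 = 1948
risk, belted occupants = 498/2990 = 0.1666
risk, unbelted occupants = 622/2570 = 0.2420
RR = 0.1666 / 0.2420 = 0.69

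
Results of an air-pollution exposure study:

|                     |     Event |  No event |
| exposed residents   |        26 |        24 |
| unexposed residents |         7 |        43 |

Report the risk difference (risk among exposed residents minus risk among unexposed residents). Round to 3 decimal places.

risk, exposed residents = 26/50 = 0.5200
risk, unexposed residents = 7/50 = 0.1400
risk difference = 0.5200 − 0.1400 = 0.380

RD = 0.380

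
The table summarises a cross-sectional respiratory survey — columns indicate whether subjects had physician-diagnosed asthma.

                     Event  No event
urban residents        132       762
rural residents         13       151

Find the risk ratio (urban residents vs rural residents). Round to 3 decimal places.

1.863

risk, urban residents = 132/894 = 0.1477
risk, rural residents = 13/164 = 0.0793
RR = 0.1477 / 0.0793 = 1.863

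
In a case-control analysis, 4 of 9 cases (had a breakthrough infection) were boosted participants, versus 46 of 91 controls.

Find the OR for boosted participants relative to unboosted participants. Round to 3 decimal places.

OR = (4 × 45) / (46 × 5) = 180/230 ≈ 0.783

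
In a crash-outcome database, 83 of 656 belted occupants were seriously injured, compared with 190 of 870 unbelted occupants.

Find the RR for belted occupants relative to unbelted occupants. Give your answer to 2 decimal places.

RR: 0.58

risk, belted occupants = 83/656 = 0.1265
risk, unbelted occupants = 190/870 = 0.2184
RR = 0.1265 / 0.2184 = 0.58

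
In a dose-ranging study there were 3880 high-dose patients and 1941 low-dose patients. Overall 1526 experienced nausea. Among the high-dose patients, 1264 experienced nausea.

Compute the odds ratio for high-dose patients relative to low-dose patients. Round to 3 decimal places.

high-dose patients without the outcome: 3880 − 1264 = 2616
low-dose patients with the outcome: 1526 − 1264 = 262
low-dose patients without the outcome: 1941 − 262 = 1679
OR = (1264 × 1679) / (2616 × 262) = 2122256/685392 ≈ 3.096

3.096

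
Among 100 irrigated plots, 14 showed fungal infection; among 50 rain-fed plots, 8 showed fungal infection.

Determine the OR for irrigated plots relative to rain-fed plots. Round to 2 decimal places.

OR = (14 × 42) / (86 × 8) = 588/688 ≈ 0.85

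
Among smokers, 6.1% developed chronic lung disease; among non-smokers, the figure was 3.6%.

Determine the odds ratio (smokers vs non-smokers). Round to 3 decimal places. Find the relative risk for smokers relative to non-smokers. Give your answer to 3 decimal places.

OR = 1.740; RR = 1.694

odds, smokers = 0.06100/0.93900 = 0.06496
odds, non-smokers = 0.03600/0.96400 = 0.03734
OR = 0.06496 / 0.03734 = 1.740
RR = 0.06100 / 0.03600 = 1.694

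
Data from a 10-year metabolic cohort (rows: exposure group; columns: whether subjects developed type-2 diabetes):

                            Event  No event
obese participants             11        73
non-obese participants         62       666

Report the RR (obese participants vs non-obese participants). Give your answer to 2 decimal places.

risk, obese participants = 11/84 = 0.1310
risk, non-obese participants = 62/728 = 0.0852
RR = 0.1310 / 0.0852 = 1.54

RR ≈ 1.54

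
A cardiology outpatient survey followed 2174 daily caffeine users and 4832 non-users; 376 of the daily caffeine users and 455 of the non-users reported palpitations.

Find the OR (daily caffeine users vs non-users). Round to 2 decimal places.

odds, daily caffeine users = 376/1798 = 0.2091
odds, non-users = 455/4377 = 0.1040
OR = 0.2091 / 0.1040 = 2.01

OR = 2.01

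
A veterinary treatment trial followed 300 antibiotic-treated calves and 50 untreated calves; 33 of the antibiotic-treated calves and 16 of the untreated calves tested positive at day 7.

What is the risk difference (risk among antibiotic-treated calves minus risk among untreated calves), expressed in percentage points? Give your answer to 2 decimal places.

RD = -21.00

risk, antibiotic-treated calves = 33/300 = 0.1100
risk, untreated calves = 16/50 = 0.3200
risk difference = 0.1100 − 0.3200 = -0.2100 → -21.00 percentage points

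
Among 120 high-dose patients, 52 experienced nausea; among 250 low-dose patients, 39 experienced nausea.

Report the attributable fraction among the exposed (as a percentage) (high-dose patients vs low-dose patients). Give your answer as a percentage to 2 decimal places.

64.00%

risk, high-dose patients = 52/120 = 0.4333
risk, low-dose patients = 39/250 = 0.1560
AR% = (0.4333 − 0.1560) / 0.4333 = 0.6400 → 64.00%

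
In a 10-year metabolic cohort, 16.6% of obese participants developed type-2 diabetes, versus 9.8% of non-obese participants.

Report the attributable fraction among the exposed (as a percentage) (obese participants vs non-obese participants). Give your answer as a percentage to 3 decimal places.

AR% = (0.1660 − 0.0980) / 0.1660 = 0.4096 → 40.964%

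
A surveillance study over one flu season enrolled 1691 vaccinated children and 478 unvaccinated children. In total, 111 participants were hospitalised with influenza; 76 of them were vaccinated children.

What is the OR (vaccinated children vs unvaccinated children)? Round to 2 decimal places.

OR ≈ 0.60

vaccinated children without the outcome: 1691 − 76 = 1615
unvaccinated children with the outcome: 111 − 76 = 35
unvaccinated children without the outcome: 478 − 35 = 443
OR = (76 × 443) / (1615 × 35) = 33668/56525 ≈ 0.60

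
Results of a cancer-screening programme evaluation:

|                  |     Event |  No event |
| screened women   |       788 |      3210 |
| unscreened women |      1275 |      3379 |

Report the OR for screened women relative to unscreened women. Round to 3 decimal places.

OR = (788 × 3379) / (3210 × 1275) = 2662652/4092750 ≈ 0.651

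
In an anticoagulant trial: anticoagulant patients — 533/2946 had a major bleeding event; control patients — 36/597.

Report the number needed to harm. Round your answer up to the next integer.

risk, anticoagulant patients = 533/2946 = 0.180923
risk, control patients = 36/597 = 0.060302
absolute risk difference = 0.120622
1 / 0.120622 = 8.290 → round up → 9

NNH = 9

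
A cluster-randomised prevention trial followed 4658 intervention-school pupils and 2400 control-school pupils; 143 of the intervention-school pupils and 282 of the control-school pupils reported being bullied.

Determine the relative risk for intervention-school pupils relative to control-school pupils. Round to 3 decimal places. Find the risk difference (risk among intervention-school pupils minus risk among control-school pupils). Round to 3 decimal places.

risk, intervention-school pupils = 143/4658 = 0.03070
risk, control-school pupils = 282/2400 = 0.11750
RR = 0.03070 / 0.11750 = 0.261
risk difference = 0.03070 − 0.11750 = -0.087

RR = 0.261; RD = -0.087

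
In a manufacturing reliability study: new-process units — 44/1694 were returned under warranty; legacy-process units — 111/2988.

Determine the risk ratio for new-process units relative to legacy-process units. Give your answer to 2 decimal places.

RR: 0.70

risk, new-process units = 44/1694 = 0.02597
risk, legacy-process units = 111/2988 = 0.03715
RR = 0.02597 / 0.03715 = 0.70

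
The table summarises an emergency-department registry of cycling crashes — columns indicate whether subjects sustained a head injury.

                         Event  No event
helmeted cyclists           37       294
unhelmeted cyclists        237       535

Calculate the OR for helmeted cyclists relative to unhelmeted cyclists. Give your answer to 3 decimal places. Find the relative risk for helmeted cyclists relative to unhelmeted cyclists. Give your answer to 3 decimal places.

OR = 0.284; RR = 0.364

odds, helmeted cyclists = 37/294 = 0.1259
odds, unhelmeted cyclists = 237/535 = 0.4430
OR = 0.1259 / 0.4430 = 0.284
risk, helmeted cyclists = 37/331 = 0.1118
risk, unhelmeted cyclists = 237/772 = 0.3070
RR = 0.1118 / 0.3070 = 0.364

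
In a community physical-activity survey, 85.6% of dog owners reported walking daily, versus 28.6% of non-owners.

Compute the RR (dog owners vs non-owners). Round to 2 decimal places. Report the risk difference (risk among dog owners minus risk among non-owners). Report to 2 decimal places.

RR = 0.8560 / 0.2860 = 2.99
risk difference = 0.8560 − 0.2860 = 0.57

RR = 2.99; RD = 0.57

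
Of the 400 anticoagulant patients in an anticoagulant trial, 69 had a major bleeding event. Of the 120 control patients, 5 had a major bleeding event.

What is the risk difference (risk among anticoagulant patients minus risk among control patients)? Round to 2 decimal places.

risk, anticoagulant patients = 69/400 = 0.17250
risk, control patients = 5/120 = 0.04167
risk difference = 0.17250 − 0.04167 = 0.13

0.13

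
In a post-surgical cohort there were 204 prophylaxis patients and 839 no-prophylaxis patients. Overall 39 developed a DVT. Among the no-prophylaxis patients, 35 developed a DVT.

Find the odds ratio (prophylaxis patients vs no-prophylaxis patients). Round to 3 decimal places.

OR: 0.459

prophylaxis patients with the outcome: 39 − 35 = 4
prophylaxis patients without the outcome: 204 − 4 = 200
no-prophylaxis patients without the outcome: 839 − 35 = 804
odds, prophylaxis patients = 4/200 = 0.02000
odds, no-prophylaxis patients = 35/804 = 0.04353
OR = 0.02000 / 0.04353 = 0.459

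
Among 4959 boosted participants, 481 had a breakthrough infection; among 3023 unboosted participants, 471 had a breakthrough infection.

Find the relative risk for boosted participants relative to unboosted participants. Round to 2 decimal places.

risk, boosted participants = 481/4959 = 0.0970
risk, unboosted participants = 471/3023 = 0.1558
RR = 0.0970 / 0.1558 = 0.62

RR = 0.62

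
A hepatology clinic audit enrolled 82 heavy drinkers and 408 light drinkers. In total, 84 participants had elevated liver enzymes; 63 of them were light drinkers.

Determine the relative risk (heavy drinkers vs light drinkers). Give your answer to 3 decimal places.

heavy drinkers with the outcome: 84 − 63 = 21
heavy drinkers without the outcome: 82 − 21 = 61
light drinkers without the outcome: 408 − 63 = 345
risk, heavy drinkers = 21/82 = 0.2561
risk, light drinkers = 63/408 = 0.1544
RR = 0.2561 / 0.1544 = 1.659

RR ≈ 1.659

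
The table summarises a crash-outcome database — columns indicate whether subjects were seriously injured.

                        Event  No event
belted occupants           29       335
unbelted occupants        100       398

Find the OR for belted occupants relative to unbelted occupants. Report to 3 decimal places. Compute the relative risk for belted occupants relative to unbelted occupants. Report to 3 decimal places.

OR = 0.345; RR = 0.397

odds, belted occupants = 29/335 = 0.0866
odds, unbelted occupants = 100/398 = 0.2513
OR = 0.0866 / 0.2513 = 0.345
risk, belted occupants = 29/364 = 0.0797
risk, unbelted occupants = 100/498 = 0.2008
RR = 0.0797 / 0.2008 = 0.397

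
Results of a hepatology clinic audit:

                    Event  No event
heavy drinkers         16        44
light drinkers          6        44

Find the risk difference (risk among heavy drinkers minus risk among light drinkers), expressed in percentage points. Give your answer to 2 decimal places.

14.67

risk, heavy drinkers = 16/60 = 0.2667
risk, light drinkers = 6/50 = 0.1200
risk difference = 0.2667 − 0.1200 = 0.1467 → 14.67 percentage points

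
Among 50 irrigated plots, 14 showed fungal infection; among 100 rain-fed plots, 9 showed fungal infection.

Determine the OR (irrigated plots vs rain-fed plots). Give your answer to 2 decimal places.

OR = (14 × 91) / (36 × 9) = 1274/324 ≈ 3.93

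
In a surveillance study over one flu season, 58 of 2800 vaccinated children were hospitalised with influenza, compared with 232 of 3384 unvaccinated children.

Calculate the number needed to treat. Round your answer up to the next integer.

21

risk, vaccinated children = 58/2800 = 0.020714
risk, unvaccinated children = 232/3384 = 0.068558
absolute risk difference = 0.047844
1 / 0.047844 = 20.901 → round up → 21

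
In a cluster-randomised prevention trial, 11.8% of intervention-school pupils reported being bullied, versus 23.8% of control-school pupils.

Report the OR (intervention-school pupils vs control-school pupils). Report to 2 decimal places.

0.43

odds, intervention-school pupils = 0.1180/0.8820 = 0.1338
odds, control-school pupils = 0.2380/0.7620 = 0.3123
OR = 0.1338 / 0.3123 = 0.43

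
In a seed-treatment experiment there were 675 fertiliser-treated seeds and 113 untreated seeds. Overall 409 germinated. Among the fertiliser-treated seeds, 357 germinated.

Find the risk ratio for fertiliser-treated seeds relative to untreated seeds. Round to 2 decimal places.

fertiliser-treated seeds without the outcome: 675 − 357 = 318
untreated seeds with the outcome: 409 − 357 = 52
untreated seeds without the outcome: 113 − 52 = 61
risk, fertiliser-treated seeds = 357/675 = 0.5289
risk, untreated seeds = 52/113 = 0.4602
RR = 0.5289 / 0.4602 = 1.15

1.15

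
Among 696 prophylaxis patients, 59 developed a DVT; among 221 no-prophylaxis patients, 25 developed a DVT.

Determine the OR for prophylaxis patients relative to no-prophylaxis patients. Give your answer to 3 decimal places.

odds, prophylaxis patients = 59/637 = 0.0926
odds, no-prophylaxis patients = 25/196 = 0.1276
OR = 0.0926 / 0.1276 = 0.726

OR = 0.726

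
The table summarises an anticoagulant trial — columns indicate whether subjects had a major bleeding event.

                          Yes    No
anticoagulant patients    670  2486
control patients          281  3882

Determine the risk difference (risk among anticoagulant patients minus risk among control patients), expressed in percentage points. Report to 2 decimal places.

risk, anticoagulant patients = 670/3156 = 0.2123
risk, control patients = 281/4163 = 0.0675
risk difference = 0.2123 − 0.0675 = 0.1448 → 14.48 percentage points

RD: 14.48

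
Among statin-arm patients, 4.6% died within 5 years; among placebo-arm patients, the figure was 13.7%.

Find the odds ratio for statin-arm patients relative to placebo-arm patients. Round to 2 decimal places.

0.30

odds, statin-arm patients = 0.04600/0.95400 = 0.04822
odds, placebo-arm patients = 0.13700/0.86300 = 0.15875
OR = 0.04822 / 0.15875 = 0.30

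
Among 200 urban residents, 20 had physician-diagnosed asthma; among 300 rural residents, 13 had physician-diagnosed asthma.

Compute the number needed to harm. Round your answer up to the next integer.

18

risk, urban residents = 20/200 = 0.100000
risk, rural residents = 13/300 = 0.043333
absolute risk difference = 0.056667
1 / 0.056667 = 17.647 → round up → 18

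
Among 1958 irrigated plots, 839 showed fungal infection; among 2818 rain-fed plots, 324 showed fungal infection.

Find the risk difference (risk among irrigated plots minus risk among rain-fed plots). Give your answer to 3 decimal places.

risk, irrigated plots = 839/1958 = 0.4285
risk, rain-fed plots = 324/2818 = 0.1150
risk difference = 0.4285 − 0.1150 = 0.314

RD: 0.314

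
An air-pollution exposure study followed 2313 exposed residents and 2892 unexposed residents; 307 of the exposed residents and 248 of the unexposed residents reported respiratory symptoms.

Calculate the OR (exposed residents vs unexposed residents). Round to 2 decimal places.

odds, exposed residents = 307/2006 = 0.1530
odds, unexposed residents = 248/2644 = 0.0938
OR = 0.1530 / 0.0938 = 1.63

OR ≈ 1.63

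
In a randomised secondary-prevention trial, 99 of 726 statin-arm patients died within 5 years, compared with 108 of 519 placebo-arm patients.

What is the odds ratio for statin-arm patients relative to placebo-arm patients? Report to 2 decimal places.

odds, statin-arm patients = 99/627 = 0.1579
odds, placebo-arm patients = 108/411 = 0.2628
OR = 0.1579 / 0.2628 = 0.60

OR: 0.60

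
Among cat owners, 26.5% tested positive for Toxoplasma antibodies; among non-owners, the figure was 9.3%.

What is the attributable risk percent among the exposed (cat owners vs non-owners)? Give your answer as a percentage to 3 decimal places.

AR% = (0.2650 − 0.0930) / 0.2650 = 0.6491 → 64.906%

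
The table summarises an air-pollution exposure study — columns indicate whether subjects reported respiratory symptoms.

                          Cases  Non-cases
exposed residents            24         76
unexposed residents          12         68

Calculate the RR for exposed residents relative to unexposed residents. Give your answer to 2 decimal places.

RR ≈ 1.60

risk, exposed residents = 24/100 = 0.2400
risk, unexposed residents = 12/80 = 0.1500
RR = 0.2400 / 0.1500 = 1.60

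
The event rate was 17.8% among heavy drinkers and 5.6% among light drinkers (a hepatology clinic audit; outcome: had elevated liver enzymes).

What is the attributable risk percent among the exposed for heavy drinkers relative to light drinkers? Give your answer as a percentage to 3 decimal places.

AR% = (0.1780 − 0.0560) / 0.1780 = 0.6854 → 68.539%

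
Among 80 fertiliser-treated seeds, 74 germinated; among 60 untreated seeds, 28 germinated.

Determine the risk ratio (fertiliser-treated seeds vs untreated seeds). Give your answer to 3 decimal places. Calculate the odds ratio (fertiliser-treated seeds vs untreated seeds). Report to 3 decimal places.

RR = 1.982; OR = 14.095

risk, fertiliser-treated seeds = 74/80 = 0.9250
risk, untreated seeds = 28/60 = 0.4667
RR = 0.9250 / 0.4667 = 1.982
OR = (74 × 32) / (6 × 28) = 2368/168 ≈ 14.095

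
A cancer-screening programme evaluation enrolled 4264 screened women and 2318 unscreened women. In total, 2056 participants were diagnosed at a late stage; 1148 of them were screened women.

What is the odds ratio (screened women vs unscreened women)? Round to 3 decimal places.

OR: 0.572

screened women without the outcome: 4264 − 1148 = 3116
unscreened women with the outcome: 2056 − 1148 = 908
unscreened women without the outcome: 2318 − 908 = 1410
odds, screened women = 1148/3116 = 0.3684
odds, unscreened women = 908/1410 = 0.6440
OR = 0.3684 / 0.6440 = 0.572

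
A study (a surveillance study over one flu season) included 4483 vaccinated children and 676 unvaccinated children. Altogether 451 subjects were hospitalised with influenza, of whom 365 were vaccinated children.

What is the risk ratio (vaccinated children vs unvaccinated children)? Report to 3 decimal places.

vaccinated children without the outcome: 4483 − 365 = 4118
unvaccinated children with the outcome: 451 − 365 = 86
unvaccinated children without the outcome: 676 − 86 = 590
risk, vaccinated children = 365/4483 = 0.0814
risk, unvaccinated children = 86/676 = 0.1272
RR = 0.0814 / 0.1272 = 0.640

0.640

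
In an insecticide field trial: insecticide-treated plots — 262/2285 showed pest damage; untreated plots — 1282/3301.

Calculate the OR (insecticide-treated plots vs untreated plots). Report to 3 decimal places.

0.204

odds, insecticide-treated plots = 262/2023 = 0.1295
odds, untreated plots = 1282/2019 = 0.6350
OR = 0.1295 / 0.6350 = 0.204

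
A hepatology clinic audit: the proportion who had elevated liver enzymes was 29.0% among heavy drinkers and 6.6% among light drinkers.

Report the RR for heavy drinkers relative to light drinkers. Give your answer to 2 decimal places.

RR = 0.2900 / 0.0660 = 4.39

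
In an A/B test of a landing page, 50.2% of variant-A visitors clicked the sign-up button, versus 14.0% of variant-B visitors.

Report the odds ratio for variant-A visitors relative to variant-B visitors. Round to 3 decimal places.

OR: 6.192

odds, variant-A visitors = 0.5020/0.4980 = 1.0080
odds, variant-B visitors = 0.1400/0.8600 = 0.1628
OR = 1.0080 / 0.1628 = 6.192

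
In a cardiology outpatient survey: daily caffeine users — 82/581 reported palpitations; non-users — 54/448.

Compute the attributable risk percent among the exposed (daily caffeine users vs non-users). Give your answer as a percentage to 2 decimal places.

risk, daily caffeine users = 82/581 = 0.1411
risk, non-users = 54/448 = 0.1205
AR% = (0.1411 − 0.1205) / 0.1411 = 0.1460 → 14.60%

14.60%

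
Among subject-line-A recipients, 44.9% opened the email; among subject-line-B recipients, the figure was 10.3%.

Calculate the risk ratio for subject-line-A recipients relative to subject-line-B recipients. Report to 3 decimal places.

RR = 0.4490 / 0.1030 = 4.359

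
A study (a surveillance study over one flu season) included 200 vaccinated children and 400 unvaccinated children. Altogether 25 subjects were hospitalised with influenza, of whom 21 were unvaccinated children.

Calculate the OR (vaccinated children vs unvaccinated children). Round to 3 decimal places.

OR = 0.368

vaccinated children with the outcome: 25 − 21 = 4
vaccinated children without the outcome: 200 − 4 = 196
unvaccinated children without the outcome: 400 − 21 = 379
OR = (4 × 379) / (196 × 21) = 1516/4116 ≈ 0.368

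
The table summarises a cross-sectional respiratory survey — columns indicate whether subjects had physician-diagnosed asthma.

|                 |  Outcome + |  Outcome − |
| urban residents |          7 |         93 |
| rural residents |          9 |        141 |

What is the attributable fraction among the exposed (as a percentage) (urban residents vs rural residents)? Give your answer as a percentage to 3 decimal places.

risk, urban residents = 7/100 = 0.0700
risk, rural residents = 9/150 = 0.0600
AR% = (0.0700 − 0.0600) / 0.0700 = 0.1429 → 14.286%

14.286%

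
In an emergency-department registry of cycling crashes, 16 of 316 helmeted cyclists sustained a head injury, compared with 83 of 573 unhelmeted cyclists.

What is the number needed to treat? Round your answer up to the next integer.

11

risk, helmeted cyclists = 16/316 = 0.050633
risk, unhelmeted cyclists = 83/573 = 0.144852
absolute risk difference = 0.094219
1 / 0.094219 = 10.614 → round up → 11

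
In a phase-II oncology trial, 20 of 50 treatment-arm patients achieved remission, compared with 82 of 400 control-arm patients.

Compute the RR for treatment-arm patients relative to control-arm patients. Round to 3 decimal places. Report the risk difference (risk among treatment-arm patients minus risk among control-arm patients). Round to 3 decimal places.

RR = 1.951; RD = 0.195

risk, treatment-arm patients = 20/50 = 0.4000
risk, control-arm patients = 82/400 = 0.2050
RR = 0.4000 / 0.2050 = 1.951
risk difference = 0.4000 − 0.2050 = 0.195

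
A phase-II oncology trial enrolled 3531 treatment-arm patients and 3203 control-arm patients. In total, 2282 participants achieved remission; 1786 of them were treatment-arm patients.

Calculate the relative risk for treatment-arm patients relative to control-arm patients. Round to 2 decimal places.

treatment-arm patients without the outcome: 3531 − 1786 = 1745
control-arm patients with the outcome: 2282 − 1786 = 496
control-arm patients without the outcome: 3203 − 496 = 2707
risk, treatment-arm patients = 1786/3531 = 0.5058
risk, control-arm patients = 496/3203 = 0.1549
RR = 0.5058 / 0.1549 = 3.27

RR ≈ 3.27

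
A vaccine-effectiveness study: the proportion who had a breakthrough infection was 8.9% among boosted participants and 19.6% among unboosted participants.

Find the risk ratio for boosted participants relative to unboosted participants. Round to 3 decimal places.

RR = 0.0890 / 0.1960 = 0.454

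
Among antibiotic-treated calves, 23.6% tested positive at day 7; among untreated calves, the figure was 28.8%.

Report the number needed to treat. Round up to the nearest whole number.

absolute risk difference = 0.052000
1 / 0.052000 = 19.231 → round up → 20

20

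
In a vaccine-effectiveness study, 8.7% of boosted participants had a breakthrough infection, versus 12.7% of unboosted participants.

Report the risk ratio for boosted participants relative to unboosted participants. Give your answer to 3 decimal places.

RR = 0.0870 / 0.1270 = 0.685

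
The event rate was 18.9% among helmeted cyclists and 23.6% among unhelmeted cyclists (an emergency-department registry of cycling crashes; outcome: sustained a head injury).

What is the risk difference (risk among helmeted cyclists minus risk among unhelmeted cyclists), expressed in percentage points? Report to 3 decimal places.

risk difference = 0.1890 − 0.2360 = -0.0470 → -4.700 percentage points

RD ≈ -4.700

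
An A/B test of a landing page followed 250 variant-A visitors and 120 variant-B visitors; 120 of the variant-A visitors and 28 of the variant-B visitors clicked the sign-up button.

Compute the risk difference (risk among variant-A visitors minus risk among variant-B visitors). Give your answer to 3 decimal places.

risk, variant-A visitors = 120/250 = 0.4800
risk, variant-B visitors = 28/120 = 0.2333
risk difference = 0.4800 − 0.2333 = 0.247

RD ≈ 0.247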